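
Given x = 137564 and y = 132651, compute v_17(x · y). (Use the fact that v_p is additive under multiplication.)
v_17(18248002164) = 6

v_p(x) = 3 (factor: 137564 = 17^3 · 28); v_p(y) = 3 (factor: 132651 = 17^3 · 27). Additivity: v_p(xy) = v_p(x) + v_p(y) = 3 + 3 = 6. (Direct check: xy = 18248002164 = 17^6 · (756).)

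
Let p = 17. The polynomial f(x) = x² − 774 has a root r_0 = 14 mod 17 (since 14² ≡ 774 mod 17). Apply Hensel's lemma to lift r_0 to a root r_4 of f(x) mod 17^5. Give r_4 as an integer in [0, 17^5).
r_4 = 602579 (mod 1419857)

Hensel's recurrence: r_{i+1} = r_i − f(r_i)·(f′(r_i))^{-1} mod 17^{i+2}, with f′(x) = 2x. Iterate:
  r_0 = 14 (mod 17)
  r_1 = 14 (mod 289)
  r_2 = 3193 (mod 4913)
  r_3 = 17932 (mod 83521)
  r_4 = 602579 (mod 1419857)
Final: r_4 = 602579, and one checks f(r_4) ≡ 0 mod 17^5.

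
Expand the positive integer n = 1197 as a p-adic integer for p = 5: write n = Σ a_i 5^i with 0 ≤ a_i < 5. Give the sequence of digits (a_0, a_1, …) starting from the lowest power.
(a_0, a_1, …) = (2, 4, 2, 4, 1)

Repeated division by 5 gives the digits low-to-high: 1197 = 2 + 4·5^1 + 2·5^2 + 4·5^3 + 1·5^4. Digit sequence: (2, 4, 2, 4, 1).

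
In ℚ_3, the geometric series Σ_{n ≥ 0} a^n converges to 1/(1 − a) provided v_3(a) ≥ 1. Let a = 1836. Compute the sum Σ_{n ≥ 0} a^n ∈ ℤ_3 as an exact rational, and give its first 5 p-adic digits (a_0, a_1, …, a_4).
Σ a^n = 1/(1 − a) = -1/1835;  first 5 digits = (1, 0, 0, 2, 1)

v_3(a) = 3 ≥ 1, so the series converges in ℤ_3 to 1/(1 − a) = 1/(1 − 1836) = -1/1835. Expand this rational in ℤ_3: compute digits iteratively via d_i = x_i mod 3, x_{i+1} = (x_i − d_i)/3. The first 5 digits are (1, 0, 0, 2, 1).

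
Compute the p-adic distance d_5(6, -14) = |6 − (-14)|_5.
d_5(6, -14) = 1/5

Step 1 — x − y = 6 − (-14) = 20. Step 2 — v_5(20) = 1 (factor: 20 = (5^1 · 4); the sign does not affect v_p). Step 3 — |x − y|_5 = 5^{-1} = 1/5.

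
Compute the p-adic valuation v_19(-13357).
v_19(-13357) = 2

v_19(n) is the largest exponent k such that 19^k divides n. Factor out: -13357 = -19^2 · 37. (Sign doesn't affect v_p.) So v_19(-13357) = 2.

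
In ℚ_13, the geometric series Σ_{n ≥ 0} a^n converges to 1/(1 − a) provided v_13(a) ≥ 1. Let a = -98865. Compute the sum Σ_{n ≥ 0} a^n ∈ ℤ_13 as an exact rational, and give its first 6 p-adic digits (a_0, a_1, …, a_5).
Σ a^n = 1/(1 − a) = 1/98866;  first 6 digits = (1, 0, 0, 7, 9, 12)

v_13(a) = 3 ≥ 1, so the series converges in ℤ_13 to 1/(1 − a) = 1/(1 − (-98865)) = 1/98866. Expand this rational in ℤ_13: compute digits iteratively via d_i = x_i mod 13, x_{i+1} = (x_i − d_i)/13. The first 6 digits are (1, 0, 0, 7, 9, 12).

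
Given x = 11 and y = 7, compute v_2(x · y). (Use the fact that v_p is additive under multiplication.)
v_2(77) = 0

v_p(x) = 0 (factor: 11 = 2^0 · 11); v_p(y) = 0 (factor: 7 = 2^0 · 7). Additivity: v_p(xy) = v_p(x) + v_p(y) = 0 + 0 = 0. (Direct check: xy = 77 = 2^0 · (77).)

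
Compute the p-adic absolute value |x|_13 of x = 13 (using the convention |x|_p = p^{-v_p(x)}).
|13|_13 = 1/13

Step 1 — compute v_13(x) by factoring powers of 13 out of the numerator and denominator: v_13(13) = 1. Step 2 — apply |x|_p = p^{-v_p(x)} = 13^{-1} = 1/13.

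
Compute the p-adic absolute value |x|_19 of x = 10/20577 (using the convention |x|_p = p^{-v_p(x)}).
|10/20577|_19 = 6859

Step 1 — compute v_19(x) by factoring powers of 19 out of the numerator and denominator: v_19(10/20577) = -3. Step 2 — apply |x|_p = p^{-v_p(x)} = 19^{3} = 6859.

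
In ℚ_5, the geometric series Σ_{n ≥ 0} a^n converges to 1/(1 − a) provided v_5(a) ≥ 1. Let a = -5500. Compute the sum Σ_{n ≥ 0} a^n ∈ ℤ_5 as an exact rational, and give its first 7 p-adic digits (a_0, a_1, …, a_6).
Σ a^n = 1/(1 − a) = 1/5501;  first 7 digits = (1, 0, 0, 1, 1, 3, 0)

v_5(a) = 3 ≥ 1, so the series converges in ℤ_5 to 1/(1 − a) = 1/(1 − (-5500)) = 1/5501. Expand this rational in ℤ_5: compute digits iteratively via d_i = x_i mod 5, x_{i+1} = (x_i − d_i)/5. The first 7 digits are (1, 0, 0, 1, 1, 3, 0).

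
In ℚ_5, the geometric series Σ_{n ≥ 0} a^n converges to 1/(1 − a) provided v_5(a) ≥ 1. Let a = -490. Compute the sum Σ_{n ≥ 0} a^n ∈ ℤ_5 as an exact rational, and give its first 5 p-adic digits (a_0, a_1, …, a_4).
Σ a^n = 1/(1 − a) = 1/491;  first 5 digits = (1, 2, 4, 4, 0)

v_5(a) = 1 ≥ 1, so the series converges in ℤ_5 to 1/(1 − a) = 1/(1 − (-490)) = 1/491. Expand this rational in ℤ_5: compute digits iteratively via d_i = x_i mod 5, x_{i+1} = (x_i − d_i)/5. The first 5 digits are (1, 2, 4, 4, 0).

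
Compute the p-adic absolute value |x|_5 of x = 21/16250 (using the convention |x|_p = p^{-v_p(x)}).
|21/16250|_5 = 625

Step 1 — compute v_5(x) by factoring powers of 5 out of the numerator and denominator: v_5(21/16250) = -4. Step 2 — apply |x|_p = p^{-v_p(x)} = 5^{4} = 625.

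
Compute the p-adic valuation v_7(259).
v_7(259) = 1

v_7(n) is the largest exponent k such that 7^k divides n. Factor out: 259 = 7^1 · 37. (Sign doesn't affect v_p.) So v_7(259) = 1.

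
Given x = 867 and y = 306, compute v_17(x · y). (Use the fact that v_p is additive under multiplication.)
v_17(265302) = 3

v_p(x) = 2 (factor: 867 = 17^2 · 3); v_p(y) = 1 (factor: 306 = 17^1 · 18). Additivity: v_p(xy) = v_p(x) + v_p(y) = 2 + 1 = 3. (Direct check: xy = 265302 = 17^3 · (54).)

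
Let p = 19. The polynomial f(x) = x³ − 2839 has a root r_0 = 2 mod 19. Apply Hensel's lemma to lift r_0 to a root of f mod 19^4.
r_3 = 71746 (mod 130321)

Hensel: r_{i+1} = r_i − f(r_i)/f′(r_i) mod 19^{i+2}, where f′(x) = 3x². Iterate:
  r_0 = 2 (mod 19)
  r_1 = 268 (mod 361)
  r_2 = 3156 (mod 6859)
  r_3 = 71746 (mod 130321)
Final: r = 71746 with f(r) ≡ 0 mod 19^4.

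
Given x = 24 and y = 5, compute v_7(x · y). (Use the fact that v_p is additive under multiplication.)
v_7(120) = 0

v_p(x) = 0 (factor: 24 = 7^0 · 24); v_p(y) = 0 (factor: 5 = 7^0 · 5). Additivity: v_p(xy) = v_p(x) + v_p(y) = 0 + 0 = 0. (Direct check: xy = 120 = 7^0 · (120).)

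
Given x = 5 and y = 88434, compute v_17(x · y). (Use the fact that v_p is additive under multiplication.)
v_17(442170) = 3

v_p(x) = 0 (factor: 5 = 17^0 · 5); v_p(y) = 3 (factor: 88434 = 17^3 · 18). Additivity: v_p(xy) = v_p(x) + v_p(y) = 0 + 3 = 3. (Direct check: xy = 442170 = 17^3 · (90).)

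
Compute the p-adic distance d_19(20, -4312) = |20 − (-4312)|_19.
d_19(20, -4312) = 1/361

Step 1 — x − y = 20 − (-4312) = 4332. Step 2 — v_19(4332) = 2 (factor: 4332 = (19^2 · 12); the sign does not affect v_p). Step 3 — |x − y|_19 = 19^{-2} = 1/361.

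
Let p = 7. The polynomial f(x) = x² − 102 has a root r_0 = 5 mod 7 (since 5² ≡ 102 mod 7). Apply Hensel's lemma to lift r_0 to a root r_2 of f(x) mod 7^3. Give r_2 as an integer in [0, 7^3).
r_2 = 145 (mod 343)

Hensel's recurrence: r_{i+1} = r_i − f(r_i)·(f′(r_i))^{-1} mod 7^{i+2}, with f′(x) = 2x. Iterate:
  r_0 = 5 (mod 7)
  r_1 = 47 (mod 49)
  r_2 = 145 (mod 343)
Final: r_2 = 145, and one checks f(r_2) ≡ 0 mod 7^3.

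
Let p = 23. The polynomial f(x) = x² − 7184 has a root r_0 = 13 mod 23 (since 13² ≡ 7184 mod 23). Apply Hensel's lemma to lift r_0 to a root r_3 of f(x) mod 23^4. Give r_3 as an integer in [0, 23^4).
r_3 = 78351 (mod 279841)

Hensel's recurrence: r_{i+1} = r_i − f(r_i)·(f′(r_i))^{-1} mod 23^{i+2}, with f′(x) = 2x. Iterate:
  r_0 = 13 (mod 23)
  r_1 = 59 (mod 529)
  r_2 = 5349 (mod 12167)
  r_3 = 78351 (mod 279841)
Final: r_3 = 78351, and one checks f(r_3) ≡ 0 mod 23^4.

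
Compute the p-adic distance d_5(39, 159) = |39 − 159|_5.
d_5(39, 159) = 1/5

Step 1 — x − y = 39 − 159 = -120. Step 2 — v_5(-120) = 1 (factor: -120 = −(5^1 · 24); the sign does not affect v_p). Step 3 — |x − y|_5 = 5^{-1} = 1/5.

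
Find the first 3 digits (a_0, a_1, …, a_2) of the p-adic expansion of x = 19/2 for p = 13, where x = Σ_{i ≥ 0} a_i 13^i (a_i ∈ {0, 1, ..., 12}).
(a_0, …, a_2) = (3, 7, 6)

v_13(19/2) = 0 (numerator and denominator both coprime to 13), so x ∈ ℤ_13^×. Compute digits iteratively via a_i = x_i mod 13, x_{i+1} = (x_i − a_i)/13, with x_0 = x:
  x_0 = 19/2;  a_0 = 3;  x_1 = (x_0 − 3)/13 = 1/2
  x_1 = 1/2;  a_1 = 7;  x_2 = (x_1 − 7)/13 = -1/2
  x_2 = -1/2;  a_2 = 6;  x_3 = (x_2 − 6)/13 = -1/2
Digits: (3, 7, 6).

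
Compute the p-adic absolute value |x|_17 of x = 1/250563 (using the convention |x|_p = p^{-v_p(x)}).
|1/250563|_17 = 83521

Step 1 — compute v_17(x) by factoring powers of 17 out of the numerator and denominator: v_17(1/250563) = -4. Step 2 — apply |x|_p = p^{-v_p(x)} = 17^{4} = 83521.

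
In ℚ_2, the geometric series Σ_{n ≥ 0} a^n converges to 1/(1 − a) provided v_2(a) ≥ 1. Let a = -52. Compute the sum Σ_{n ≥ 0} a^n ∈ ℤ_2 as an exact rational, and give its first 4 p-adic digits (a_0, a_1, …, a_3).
Σ a^n = 1/(1 − a) = 1/53;  first 4 digits = (1, 0, 1, 1)

v_2(a) = 2 ≥ 1, so the series converges in ℤ_2 to 1/(1 − a) = 1/(1 − (-52)) = 1/53. Expand this rational in ℤ_2: compute digits iteratively via d_i = x_i mod 2, x_{i+1} = (x_i − d_i)/2. The first 4 digits are (1, 0, 1, 1).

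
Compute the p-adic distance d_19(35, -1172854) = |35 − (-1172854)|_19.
d_19(35, -1172854) = 1/130321

Step 1 — x − y = 35 − (-1172854) = 1172889. Step 2 — v_19(1172889) = 4 (factor: 1172889 = (19^4 · 9); the sign does not affect v_p). Step 3 — |x − y|_19 = 19^{-4} = 1/130321.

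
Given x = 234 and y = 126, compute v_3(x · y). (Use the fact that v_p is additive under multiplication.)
v_3(29484) = 4

v_p(x) = 2 (factor: 234 = 3^2 · 26); v_p(y) = 2 (factor: 126 = 3^2 · 14). Additivity: v_p(xy) = v_p(x) + v_p(y) = 2 + 2 = 4. (Direct check: xy = 29484 = 3^4 · (364).)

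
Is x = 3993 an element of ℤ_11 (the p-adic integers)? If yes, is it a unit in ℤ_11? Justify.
x ∈ ℤ_11 but not a unit; v_11(x) = 3 > 0

ℤ_11 = {x ∈ ℚ_11 : v_11(x) ≥ 0} and ℤ_11^× = {x ∈ ℤ_11 : v_11(x) = 0}. Here v_11(3993) = v_11(num) − v_11(den) = 3; compare against these criteria.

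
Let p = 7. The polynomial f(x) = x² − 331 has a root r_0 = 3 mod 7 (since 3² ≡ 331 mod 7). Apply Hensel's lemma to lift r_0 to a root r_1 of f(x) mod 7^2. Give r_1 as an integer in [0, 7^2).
r_1 = 24 (mod 49)

Hensel's recurrence: r_{i+1} = r_i − f(r_i)·(f′(r_i))^{-1} mod 7^{i+2}, with f′(x) = 2x. Iterate:
  r_0 = 3 (mod 7)
  r_1 = 24 (mod 49)
Final: r_1 = 24, and one checks f(r_1) ≡ 0 mod 7^2.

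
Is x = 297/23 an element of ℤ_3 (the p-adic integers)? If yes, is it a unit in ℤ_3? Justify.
x ∈ ℤ_3 but not a unit; v_3(x) = 3 > 0

ℤ_3 = {x ∈ ℚ_3 : v_3(x) ≥ 0} and ℤ_3^× = {x ∈ ℤ_3 : v_3(x) = 0}. Here v_3(297/23) = v_3(num) − v_3(den) = 3; compare against these criteria.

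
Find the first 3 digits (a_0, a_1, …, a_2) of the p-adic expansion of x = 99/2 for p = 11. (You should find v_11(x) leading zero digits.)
(a_0, …, a_2) = (0, 10, 5)

v_11(99/2) = 1, so a_0 = ... = a_0 = 0. Factor out: x = 11^1 · u with u = 9/2 a unit in ℤ_11. Expand u iteratively via a_{v+i} = u_i mod 11, u_{i+1} = (u_i − a_{v+i})/11:
  u_0 = 9/2;  a_1 = 10;  u_1 = (u_0 − 10)/11 = -1/2
  u_1 = -1/2;  a_2 = 5;  u_2 = (u_1 − 5)/11 = -1/2
Digits: (0, 10, 5).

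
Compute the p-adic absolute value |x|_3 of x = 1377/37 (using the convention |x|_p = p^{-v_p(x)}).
|1377/37|_3 = 1/81

Step 1 — compute v_3(x) by factoring powers of 3 out of the numerator and denominator: v_3(1377/37) = 4. Step 2 — apply |x|_p = p^{-v_p(x)} = 3^{-4} = 1/81.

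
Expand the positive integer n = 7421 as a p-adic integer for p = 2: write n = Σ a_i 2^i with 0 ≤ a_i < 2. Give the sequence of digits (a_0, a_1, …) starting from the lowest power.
(a_0, a_1, …) = (1, 0, 1, 1, 1, 1, 1, 1, 0, 0, 1, 1, 1)

Repeated division by 2 gives the digits low-to-high: 7421 = 1 + 1·2^2 + 1·2^3 + 1·2^4 + 1·2^5 + 1·2^6 + 1·2^7 + 1·2^10 + 1·2^11 + 1·2^12. Digit sequence: (1, 0, 1, 1, 1, 1, 1, 1, 0, 0, 1, 1, 1).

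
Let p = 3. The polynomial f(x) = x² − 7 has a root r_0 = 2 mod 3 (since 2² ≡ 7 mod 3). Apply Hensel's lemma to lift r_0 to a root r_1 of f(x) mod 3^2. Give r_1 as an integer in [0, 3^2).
r_1 = 5 (mod 9)

Hensel's recurrence: r_{i+1} = r_i − f(r_i)·(f′(r_i))^{-1} mod 3^{i+2}, with f′(x) = 2x. Iterate:
  r_0 = 2 (mod 3)
  r_1 = 5 (mod 9)
Final: r_1 = 5, and one checks f(r_1) ≡ 0 mod 3^2.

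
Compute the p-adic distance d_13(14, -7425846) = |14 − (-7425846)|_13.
d_13(14, -7425846) = 1/371293

Step 1 — x − y = 14 − (-7425846) = 7425860. Step 2 — v_13(7425860) = 5 (factor: 7425860 = (13^5 · 20); the sign does not affect v_p). Step 3 — |x − y|_13 = 13^{-5} = 1/371293.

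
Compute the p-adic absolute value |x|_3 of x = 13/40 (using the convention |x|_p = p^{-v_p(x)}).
|13/40|_3 = 1

Step 1 — compute v_3(x) by factoring powers of 3 out of the numerator and denominator: v_3(13/40) = 0. Step 2 — apply |x|_p = p^{-v_p(x)} = 3^{0} = 1.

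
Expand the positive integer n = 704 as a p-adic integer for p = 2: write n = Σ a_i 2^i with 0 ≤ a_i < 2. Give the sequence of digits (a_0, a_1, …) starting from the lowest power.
(a_0, a_1, …) = (0, 0, 0, 0, 0, 0, 1, 1, 0, 1)

Repeated division by 2 gives the digits low-to-high: 704 = 1·2^6 + 1·2^7 + 1·2^9. Digit sequence: (0, 0, 0, 0, 0, 0, 1, 1, 0, 1).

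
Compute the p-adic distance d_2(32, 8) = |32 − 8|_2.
d_2(32, 8) = 1/8

Step 1 — x − y = 32 − 8 = 24. Step 2 — v_2(24) = 3 (factor: 24 = (2^3 · 3); the sign does not affect v_p). Step 3 — |x − y|_2 = 2^{-3} = 1/8.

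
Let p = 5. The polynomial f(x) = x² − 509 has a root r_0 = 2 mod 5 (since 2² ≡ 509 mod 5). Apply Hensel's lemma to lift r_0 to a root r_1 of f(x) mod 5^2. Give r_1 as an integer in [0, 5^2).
r_1 = 22 (mod 25)

Hensel's recurrence: r_{i+1} = r_i − f(r_i)·(f′(r_i))^{-1} mod 5^{i+2}, with f′(x) = 2x. Iterate:
  r_0 = 2 (mod 5)
  r_1 = 22 (mod 25)
Final: r_1 = 22, and one checks f(r_1) ≡ 0 mod 5^2.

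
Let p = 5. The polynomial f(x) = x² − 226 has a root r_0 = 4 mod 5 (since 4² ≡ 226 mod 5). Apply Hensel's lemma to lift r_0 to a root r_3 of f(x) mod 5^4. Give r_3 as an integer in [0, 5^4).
r_3 = 199 (mod 625)

Hensel's recurrence: r_{i+1} = r_i − f(r_i)·(f′(r_i))^{-1} mod 5^{i+2}, with f′(x) = 2x. Iterate:
  r_0 = 4 (mod 5)
  r_1 = 24 (mod 25)
  r_2 = 74 (mod 125)
  r_3 = 199 (mod 625)
Final: r_3 = 199, and one checks f(r_3) ≡ 0 mod 5^4.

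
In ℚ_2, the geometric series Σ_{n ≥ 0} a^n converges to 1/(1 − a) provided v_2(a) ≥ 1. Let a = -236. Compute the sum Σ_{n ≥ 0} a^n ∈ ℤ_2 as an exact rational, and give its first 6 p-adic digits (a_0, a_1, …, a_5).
Σ a^n = 1/(1 − a) = 1/237;  first 6 digits = (1, 0, 1, 0, 0, 1)

v_2(a) = 2 ≥ 1, so the series converges in ℤ_2 to 1/(1 − a) = 1/(1 − (-236)) = 1/237. Expand this rational in ℤ_2: compute digits iteratively via d_i = x_i mod 2, x_{i+1} = (x_i − d_i)/2. The first 6 digits are (1, 0, 1, 0, 0, 1).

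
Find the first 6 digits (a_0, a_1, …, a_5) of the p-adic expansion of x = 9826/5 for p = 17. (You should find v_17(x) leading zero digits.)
(a_0, …, a_5) = (0, 0, 0, 14, 6, 3)

v_17(9826/5) = 3, so a_0 = ... = a_2 = 0. Factor out: x = 17^3 · u with u = 2/5 a unit in ℤ_17. Expand u iteratively via a_{v+i} = u_i mod 17, u_{i+1} = (u_i − a_{v+i})/17:
  u_0 = 2/5;  a_3 = 14;  u_1 = (u_0 − 14)/17 = -4/5
  u_1 = -4/5;  a_4 = 6;  u_2 = (u_1 − 6)/17 = -2/5
  u_2 = -2/5;  a_5 = 3;  u_3 = (u_2 − 3)/17 = -1/5
Digits: (0, 0, 0, 14, 6, 3).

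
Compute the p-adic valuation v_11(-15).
v_11(-15) = 0

v_11(n) is the largest exponent k such that 11^k divides n. Factor out: -15 = -11^0 · 15. (Sign doesn't affect v_p.) So v_11(-15) = 0.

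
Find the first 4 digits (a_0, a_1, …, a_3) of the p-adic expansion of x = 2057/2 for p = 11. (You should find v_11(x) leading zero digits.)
(a_0, …, a_3) = (0, 0, 3, 6)

v_11(2057/2) = 2, so a_0 = ... = a_1 = 0. Factor out: x = 11^2 · u with u = 17/2 a unit in ℤ_11. Expand u iteratively via a_{v+i} = u_i mod 11, u_{i+1} = (u_i − a_{v+i})/11:
  u_0 = 17/2;  a_2 = 3;  u_1 = (u_0 − 3)/11 = 1/2
  u_1 = 1/2;  a_3 = 6;  u_2 = (u_1 − 6)/11 = -1/2
Digits: (0, 0, 3, 6).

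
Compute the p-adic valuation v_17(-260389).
v_17(-260389) = 3

v_17(n) is the largest exponent k such that 17^k divides n. Factor out: -260389 = -17^3 · 53. (Sign doesn't affect v_p.) So v_17(-260389) = 3.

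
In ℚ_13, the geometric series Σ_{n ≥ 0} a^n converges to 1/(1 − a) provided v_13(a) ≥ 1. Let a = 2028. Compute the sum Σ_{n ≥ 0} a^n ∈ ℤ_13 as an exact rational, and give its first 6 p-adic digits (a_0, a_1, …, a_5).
Σ a^n = 1/(1 − a) = -1/2027;  first 6 digits = (1, 0, 12, 0, 1, 11)

v_13(a) = 2 ≥ 1, so the series converges in ℤ_13 to 1/(1 − a) = 1/(1 − 2028) = -1/2027. Expand this rational in ℤ_13: compute digits iteratively via d_i = x_i mod 13, x_{i+1} = (x_i − d_i)/13. The first 6 digits are (1, 0, 12, 0, 1, 11).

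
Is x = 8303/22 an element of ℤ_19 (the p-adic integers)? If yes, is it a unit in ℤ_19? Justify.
x ∈ ℤ_19 but not a unit; v_19(x) = 2 > 0

ℤ_19 = {x ∈ ℚ_19 : v_19(x) ≥ 0} and ℤ_19^× = {x ∈ ℤ_19 : v_19(x) = 0}. Here v_19(8303/22) = v_19(num) − v_19(den) = 2; compare against these criteria.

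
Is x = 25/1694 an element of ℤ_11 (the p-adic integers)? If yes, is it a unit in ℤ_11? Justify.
x ∉ ℤ_11 (v_11(x) = -2 < 0)

ℤ_11 = {x ∈ ℚ_11 : v_11(x) ≥ 0} and ℤ_11^× = {x ∈ ℤ_11 : v_11(x) = 0}. Here v_11(25/1694) = v_11(num) − v_11(den) = -2; compare against these criteria.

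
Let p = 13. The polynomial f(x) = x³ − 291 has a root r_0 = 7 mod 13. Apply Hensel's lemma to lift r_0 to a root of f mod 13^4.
r_3 = 18246 (mod 28561)

Hensel: r_{i+1} = r_i − f(r_i)/f′(r_i) mod 13^{i+2}, where f′(x) = 3x². Iterate:
  r_0 = 7 (mod 13)
  r_1 = 163 (mod 169)
  r_2 = 670 (mod 2197)
  r_3 = 18246 (mod 28561)
Final: r = 18246 with f(r) ≡ 0 mod 13^4.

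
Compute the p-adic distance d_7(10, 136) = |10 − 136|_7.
d_7(10, 136) = 1/7

Step 1 — x − y = 10 − 136 = -126. Step 2 — v_7(-126) = 1 (factor: -126 = −(7^1 · 18); the sign does not affect v_p). Step 3 — |x − y|_7 = 7^{-1} = 1/7.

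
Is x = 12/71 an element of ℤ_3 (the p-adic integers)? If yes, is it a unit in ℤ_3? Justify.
x ∈ ℤ_3 but not a unit; v_3(x) = 1 > 0

ℤ_3 = {x ∈ ℚ_3 : v_3(x) ≥ 0} and ℤ_3^× = {x ∈ ℤ_3 : v_3(x) = 0}. Here v_3(12/71) = v_3(num) − v_3(den) = 1; compare against these criteria.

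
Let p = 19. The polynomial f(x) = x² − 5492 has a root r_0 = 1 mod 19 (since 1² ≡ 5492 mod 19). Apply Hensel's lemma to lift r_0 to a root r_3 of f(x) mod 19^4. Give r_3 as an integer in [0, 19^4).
r_3 = 122057 (mod 130321)

Hensel's recurrence: r_{i+1} = r_i − f(r_i)·(f′(r_i))^{-1} mod 19^{i+2}, with f′(x) = 2x. Iterate:
  r_0 = 1 (mod 19)
  r_1 = 39 (mod 361)
  r_2 = 5454 (mod 6859)
  r_3 = 122057 (mod 130321)
Final: r_3 = 122057, and one checks f(r_3) ≡ 0 mod 19^4.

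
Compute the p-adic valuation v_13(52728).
v_13(52728) = 3

v_13(n) is the largest exponent k such that 13^k divides n. Factor out: 52728 = 13^3 · 24. (Sign doesn't affect v_p.) So v_13(52728) = 3.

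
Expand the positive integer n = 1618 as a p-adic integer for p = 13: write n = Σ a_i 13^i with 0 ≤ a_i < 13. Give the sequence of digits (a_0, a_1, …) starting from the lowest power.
(a_0, a_1, …) = (6, 7, 9)

Repeated division by 13 gives the digits low-to-high: 1618 = 6 + 7·13^1 + 9·13^2. Digit sequence: (6, 7, 9).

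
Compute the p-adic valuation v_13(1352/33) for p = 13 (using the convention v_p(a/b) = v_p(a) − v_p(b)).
v_13(1352/33) = 2

Factor powers of 13 from the numerator and denominator of the reduced fraction: 1352 = 13^2 · 8 and 33 = 13^0 · 33. Apply v_p(a/b) = v_p(a) − v_p(b): v_13(1352/33) = 2 − 0 = 2.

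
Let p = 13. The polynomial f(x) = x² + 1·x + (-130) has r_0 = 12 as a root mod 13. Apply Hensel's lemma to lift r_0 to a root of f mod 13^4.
r_3 = 21163 (mod 28561)

Hensel: r_{i+1} = r_i − f(r_i)·(f′(r_i))^{-1} mod 13^{i+2}, f′(x) = 2x + 1. Iterate:
  r_0 = 12 (mod 13)
  r_1 = 38 (mod 169)
  r_2 = 1390 (mod 2197)
  r_3 = 21163 (mod 28561)
Final: r = 21163 satisfies f(r) ≡ 0 mod 13^4.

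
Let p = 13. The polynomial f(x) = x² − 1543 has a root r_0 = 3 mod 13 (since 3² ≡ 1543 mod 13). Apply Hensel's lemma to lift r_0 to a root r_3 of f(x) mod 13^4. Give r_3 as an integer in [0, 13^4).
r_3 = 11131 (mod 28561)

Hensel's recurrence: r_{i+1} = r_i − f(r_i)·(f′(r_i))^{-1} mod 13^{i+2}, with f′(x) = 2x. Iterate:
  r_0 = 3 (mod 13)
  r_1 = 146 (mod 169)
  r_2 = 146 (mod 2197)
  r_3 = 11131 (mod 28561)
Final: r_3 = 11131, and one checks f(r_3) ≡ 0 mod 13^4.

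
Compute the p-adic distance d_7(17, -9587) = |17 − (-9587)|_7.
d_7(17, -9587) = 1/2401

Step 1 — x − y = 17 − (-9587) = 9604. Step 2 — v_7(9604) = 4 (factor: 9604 = (7^4 · 4); the sign does not affect v_p). Step 3 — |x − y|_7 = 7^{-4} = 1/2401.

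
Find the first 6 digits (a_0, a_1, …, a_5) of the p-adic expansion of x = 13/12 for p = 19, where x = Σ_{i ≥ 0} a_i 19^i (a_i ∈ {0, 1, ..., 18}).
(a_0, …, a_5) = (9, 17, 7, 17, 7, 17)

v_19(13/12) = 0 (numerator and denominator both coprime to 19), so x ∈ ℤ_19^×. Compute digits iteratively via a_i = x_i mod 19, x_{i+1} = (x_i − a_i)/19, with x_0 = x:
  x_0 = 13/12;  a_0 = 9;  x_1 = (x_0 − 9)/19 = -5/12
  x_1 = -5/12;  a_1 = 17;  x_2 = (x_1 − 17)/19 = -11/12
  x_2 = -11/12;  a_2 = 7;  x_3 = (x_2 − 7)/19 = -5/12
  x_3 = -5/12;  a_3 = 17;  x_4 = (x_3 − 17)/19 = -11/12
  x_4 = -11/12;  a_4 = 7;  x_5 = (x_4 − 7)/19 = -5/12
  x_5 = -5/12;  a_5 = 17;  x_6 = (x_5 − 17)/19 = -11/12
Digits: (9, 17, 7, 17, 7, 17).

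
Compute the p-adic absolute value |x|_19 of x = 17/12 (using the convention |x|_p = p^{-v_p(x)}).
|17/12|_19 = 1

Step 1 — compute v_19(x) by factoring powers of 19 out of the numerator and denominator: v_19(17/12) = 0. Step 2 — apply |x|_p = p^{-v_p(x)} = 19^{0} = 1.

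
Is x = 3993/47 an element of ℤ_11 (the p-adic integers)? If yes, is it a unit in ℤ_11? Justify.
x ∈ ℤ_11 but not a unit; v_11(x) = 3 > 0

ℤ_11 = {x ∈ ℚ_11 : v_11(x) ≥ 0} and ℤ_11^× = {x ∈ ℤ_11 : v_11(x) = 0}. Here v_11(3993/47) = v_11(num) − v_11(den) = 3; compare against these criteria.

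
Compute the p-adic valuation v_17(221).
v_17(221) = 1

v_17(n) is the largest exponent k such that 17^k divides n. Factor out: 221 = 17^1 · 13. (Sign doesn't affect v_p.) So v_17(221) = 1.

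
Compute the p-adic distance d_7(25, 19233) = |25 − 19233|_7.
d_7(25, 19233) = 1/2401

Step 1 — x − y = 25 − 19233 = -19208. Step 2 — v_7(-19208) = 4 (factor: -19208 = −(7^4 · 8); the sign does not affect v_p). Step 3 — |x − y|_7 = 7^{-4} = 1/2401.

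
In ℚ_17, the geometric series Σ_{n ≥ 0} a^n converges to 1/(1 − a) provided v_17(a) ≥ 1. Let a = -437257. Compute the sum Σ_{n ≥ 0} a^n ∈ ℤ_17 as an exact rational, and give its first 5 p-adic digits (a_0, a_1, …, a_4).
Σ a^n = 1/(1 − a) = 1/437258;  first 5 digits = (1, 0, 0, 13, 11)

v_17(a) = 3 ≥ 1, so the series converges in ℤ_17 to 1/(1 − a) = 1/(1 − (-437257)) = 1/437258. Expand this rational in ℤ_17: compute digits iteratively via d_i = x_i mod 17, x_{i+1} = (x_i − d_i)/17. The first 5 digits are (1, 0, 0, 13, 11).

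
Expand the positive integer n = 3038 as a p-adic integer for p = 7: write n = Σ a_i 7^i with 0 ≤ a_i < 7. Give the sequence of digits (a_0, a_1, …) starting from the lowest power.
(a_0, a_1, …) = (0, 0, 6, 1, 1)

Repeated division by 7 gives the digits low-to-high: 3038 = 6·7^2 + 1·7^3 + 1·7^4. Digit sequence: (0, 0, 6, 1, 1).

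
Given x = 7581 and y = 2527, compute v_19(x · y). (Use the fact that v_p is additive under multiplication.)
v_19(19157187) = 4

v_p(x) = 2 (factor: 7581 = 19^2 · 21); v_p(y) = 2 (factor: 2527 = 19^2 · 7). Additivity: v_p(xy) = v_p(x) + v_p(y) = 2 + 2 = 4. (Direct check: xy = 19157187 = 19^4 · (147).)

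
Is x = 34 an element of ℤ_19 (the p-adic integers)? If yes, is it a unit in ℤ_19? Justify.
x ∈ ℤ_19^× (unit); v_19(x) = 0

ℤ_19 = {x ∈ ℚ_19 : v_19(x) ≥ 0} and ℤ_19^× = {x ∈ ℤ_19 : v_19(x) = 0}. Here v_19(34) = v_19(num) − v_19(den) = 0; compare against these criteria.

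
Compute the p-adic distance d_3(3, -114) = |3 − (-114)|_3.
d_3(3, -114) = 1/9

Step 1 — x − y = 3 − (-114) = 117. Step 2 — v_3(117) = 2 (factor: 117 = (3^2 · 13); the sign does not affect v_p). Step 3 — |x − y|_3 = 3^{-2} = 1/9.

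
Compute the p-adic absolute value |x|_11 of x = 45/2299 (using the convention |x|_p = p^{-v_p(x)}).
|45/2299|_11 = 121

Step 1 — compute v_11(x) by factoring powers of 11 out of the numerator and denominator: v_11(45/2299) = -2. Step 2 — apply |x|_p = p^{-v_p(x)} = 11^{2} = 121.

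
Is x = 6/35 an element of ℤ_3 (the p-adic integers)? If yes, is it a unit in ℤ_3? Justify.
x ∈ ℤ_3 but not a unit; v_3(x) = 1 > 0

ℤ_3 = {x ∈ ℚ_3 : v_3(x) ≥ 0} and ℤ_3^× = {x ∈ ℤ_3 : v_3(x) = 0}. Here v_3(6/35) = v_3(num) − v_3(den) = 1; compare against these criteria.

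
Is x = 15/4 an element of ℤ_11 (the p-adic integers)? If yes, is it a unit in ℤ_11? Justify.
x ∈ ℤ_11^× (unit); v_11(x) = 0

ℤ_11 = {x ∈ ℚ_11 : v_11(x) ≥ 0} and ℤ_11^× = {x ∈ ℤ_11 : v_11(x) = 0}. Here v_11(15/4) = v_11(num) − v_11(den) = 0; compare against these criteria.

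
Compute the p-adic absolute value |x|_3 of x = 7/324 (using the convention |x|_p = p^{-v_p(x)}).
|7/324|_3 = 81

Step 1 — compute v_3(x) by factoring powers of 3 out of the numerator and denominator: v_3(7/324) = -4. Step 2 — apply |x|_p = p^{-v_p(x)} = 3^{4} = 81.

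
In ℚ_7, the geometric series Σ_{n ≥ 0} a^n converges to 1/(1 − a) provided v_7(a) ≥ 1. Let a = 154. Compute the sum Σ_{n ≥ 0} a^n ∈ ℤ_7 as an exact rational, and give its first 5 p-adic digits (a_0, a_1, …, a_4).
Σ a^n = 1/(1 − a) = -1/153;  first 5 digits = (1, 1, 4, 0, 6)

v_7(a) = 1 ≥ 1, so the series converges in ℤ_7 to 1/(1 − a) = 1/(1 − 154) = -1/153. Expand this rational in ℤ_7: compute digits iteratively via d_i = x_i mod 7, x_{i+1} = (x_i − d_i)/7. The first 5 digits are (1, 1, 4, 0, 6).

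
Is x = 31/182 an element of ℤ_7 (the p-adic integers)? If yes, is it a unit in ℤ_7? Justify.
x ∉ ℤ_7 (v_7(x) = -1 < 0)

ℤ_7 = {x ∈ ℚ_7 : v_7(x) ≥ 0} and ℤ_7^× = {x ∈ ℤ_7 : v_7(x) = 0}. Here v_7(31/182) = v_7(num) − v_7(den) = -1; compare against these criteria.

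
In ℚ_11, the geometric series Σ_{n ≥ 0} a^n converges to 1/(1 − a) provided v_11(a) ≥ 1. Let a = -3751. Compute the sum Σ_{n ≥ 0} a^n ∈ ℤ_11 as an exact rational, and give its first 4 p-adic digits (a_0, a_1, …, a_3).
Σ a^n = 1/(1 − a) = 1/3752;  first 4 digits = (1, 0, 2, 8)

v_11(a) = 2 ≥ 1, so the series converges in ℤ_11 to 1/(1 − a) = 1/(1 − (-3751)) = 1/3752. Expand this rational in ℤ_11: compute digits iteratively via d_i = x_i mod 11, x_{i+1} = (x_i − d_i)/11. The first 4 digits are (1, 0, 2, 8).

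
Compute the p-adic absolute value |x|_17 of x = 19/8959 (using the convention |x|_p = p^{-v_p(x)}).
|19/8959|_17 = 289

Step 1 — compute v_17(x) by factoring powers of 17 out of the numerator and denominator: v_17(19/8959) = -2. Step 2 — apply |x|_p = p^{-v_p(x)} = 17^{2} = 289.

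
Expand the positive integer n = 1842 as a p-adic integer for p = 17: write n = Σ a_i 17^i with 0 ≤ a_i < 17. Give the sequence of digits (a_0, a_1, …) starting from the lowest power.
(a_0, a_1, …) = (6, 6, 6)

Repeated division by 17 gives the digits low-to-high: 1842 = 6 + 6·17^1 + 6·17^2. Digit sequence: (6, 6, 6).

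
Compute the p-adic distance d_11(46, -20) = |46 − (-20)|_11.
d_11(46, -20) = 1/11

Step 1 — x − y = 46 − (-20) = 66. Step 2 — v_11(66) = 1 (factor: 66 = (11^1 · 6); the sign does not affect v_p). Step 3 — |x − y|_11 = 11^{-1} = 1/11.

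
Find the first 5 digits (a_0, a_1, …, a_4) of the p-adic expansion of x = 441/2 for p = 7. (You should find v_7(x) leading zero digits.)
(a_0, …, a_4) = (0, 0, 1, 4, 3)

v_7(441/2) = 2, so a_0 = ... = a_1 = 0. Factor out: x = 7^2 · u with u = 9/2 a unit in ℤ_7. Expand u iteratively via a_{v+i} = u_i mod 7, u_{i+1} = (u_i − a_{v+i})/7:
  u_0 = 9/2;  a_2 = 1;  u_1 = (u_0 − 1)/7 = 1/2
  u_1 = 1/2;  a_3 = 4;  u_2 = (u_1 − 4)/7 = -1/2
  u_2 = -1/2;  a_4 = 3;  u_3 = (u_2 − 3)/7 = -1/2
Digits: (0, 0, 1, 4, 3).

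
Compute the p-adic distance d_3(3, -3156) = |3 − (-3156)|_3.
d_3(3, -3156) = 1/243

Step 1 — x − y = 3 − (-3156) = 3159. Step 2 — v_3(3159) = 5 (factor: 3159 = (3^5 · 13); the sign does not affect v_p). Step 3 — |x − y|_3 = 3^{-5} = 1/243.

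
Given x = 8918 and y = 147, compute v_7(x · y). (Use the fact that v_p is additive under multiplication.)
v_7(1310946) = 5

v_p(x) = 3 (factor: 8918 = 7^3 · 26); v_p(y) = 2 (factor: 147 = 7^2 · 3). Additivity: v_p(xy) = v_p(x) + v_p(y) = 3 + 2 = 5. (Direct check: xy = 1310946 = 7^5 · (78).)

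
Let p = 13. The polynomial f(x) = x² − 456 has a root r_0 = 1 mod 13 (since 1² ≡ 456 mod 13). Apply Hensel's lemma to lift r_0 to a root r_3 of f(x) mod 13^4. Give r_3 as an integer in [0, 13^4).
r_3 = 11974 (mod 28561)

Hensel's recurrence: r_{i+1} = r_i − f(r_i)·(f′(r_i))^{-1} mod 13^{i+2}, with f′(x) = 2x. Iterate:
  r_0 = 1 (mod 13)
  r_1 = 144 (mod 169)
  r_2 = 989 (mod 2197)
  r_3 = 11974 (mod 28561)
Final: r_3 = 11974, and one checks f(r_3) ≡ 0 mod 13^4.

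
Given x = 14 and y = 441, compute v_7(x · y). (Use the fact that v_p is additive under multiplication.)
v_7(6174) = 3

v_p(x) = 1 (factor: 14 = 7^1 · 2); v_p(y) = 2 (factor: 441 = 7^2 · 9). Additivity: v_p(xy) = v_p(x) + v_p(y) = 1 + 2 = 3. (Direct check: xy = 6174 = 7^3 · (18).)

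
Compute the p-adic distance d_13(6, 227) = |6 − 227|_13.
d_13(6, 227) = 1/13

Step 1 — x − y = 6 − 227 = -221. Step 2 — v_13(-221) = 1 (factor: -221 = −(13^1 · 17); the sign does not affect v_p). Step 3 — |x − y|_13 = 13^{-1} = 1/13.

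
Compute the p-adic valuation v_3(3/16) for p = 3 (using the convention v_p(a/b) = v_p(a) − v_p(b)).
v_3(3/16) = 1

Factor powers of 3 from the numerator and denominator of the reduced fraction: 3 = 3^1 · 1 and 16 = 3^0 · 16. Apply v_p(a/b) = v_p(a) − v_p(b): v_3(3/16) = 1 − 0 = 1.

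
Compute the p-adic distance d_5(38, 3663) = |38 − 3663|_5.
d_5(38, 3663) = 1/125

Step 1 — x − y = 38 − 3663 = -3625. Step 2 — v_5(-3625) = 3 (factor: -3625 = −(5^3 · 29); the sign does not affect v_p). Step 3 — |x − y|_5 = 5^{-3} = 1/125.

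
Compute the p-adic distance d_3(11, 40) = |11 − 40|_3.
d_3(11, 40) = 1

Step 1 — x − y = 11 − 40 = -29. Step 2 — v_3(-29) = 0 (factor: -29 = −(3^0 · 29); the sign does not affect v_p). Step 3 — |x − y|_3 = 3^{0} = 1.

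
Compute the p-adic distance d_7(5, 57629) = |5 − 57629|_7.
d_7(5, 57629) = 1/2401

Step 1 — x − y = 5 − 57629 = -57624. Step 2 — v_7(-57624) = 4 (factor: -57624 = −(7^4 · 24); the sign does not affect v_p). Step 3 — |x − y|_7 = 7^{-4} = 1/2401.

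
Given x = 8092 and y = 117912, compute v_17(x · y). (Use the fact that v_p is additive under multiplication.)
v_17(954143904) = 5

v_p(x) = 2 (factor: 8092 = 17^2 · 28); v_p(y) = 3 (factor: 117912 = 17^3 · 24). Additivity: v_p(xy) = v_p(x) + v_p(y) = 2 + 3 = 5. (Direct check: xy = 954143904 = 17^5 · (672).)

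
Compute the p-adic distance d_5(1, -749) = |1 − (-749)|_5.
d_5(1, -749) = 1/125

Step 1 — x − y = 1 − (-749) = 750. Step 2 — v_5(750) = 3 (factor: 750 = (5^3 · 6); the sign does not affect v_p). Step 3 — |x − y|_5 = 5^{-3} = 1/125.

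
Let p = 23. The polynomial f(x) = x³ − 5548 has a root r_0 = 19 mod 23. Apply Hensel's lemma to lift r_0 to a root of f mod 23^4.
r_3 = 93790 (mod 279841)

Hensel: r_{i+1} = r_i − f(r_i)/f′(r_i) mod 23^{i+2}, where f′(x) = 3x². Iterate:
  r_0 = 19 (mod 23)
  r_1 = 157 (mod 529)
  r_2 = 8621 (mod 12167)
  r_3 = 93790 (mod 279841)
Final: r = 93790 with f(r) ≡ 0 mod 23^4.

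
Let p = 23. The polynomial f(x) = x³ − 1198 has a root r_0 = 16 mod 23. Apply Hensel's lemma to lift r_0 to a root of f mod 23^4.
r_3 = 167387 (mod 279841)

Hensel: r_{i+1} = r_i − f(r_i)/f′(r_i) mod 23^{i+2}, where f′(x) = 3x². Iterate:
  r_0 = 16 (mod 23)
  r_1 = 223 (mod 529)
  r_2 = 9216 (mod 12167)
  r_3 = 167387 (mod 279841)
Final: r = 167387 with f(r) ≡ 0 mod 23^4.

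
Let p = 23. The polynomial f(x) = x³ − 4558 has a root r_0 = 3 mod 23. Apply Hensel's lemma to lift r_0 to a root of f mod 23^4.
r_3 = 162084 (mod 279841)

Hensel: r_{i+1} = r_i − f(r_i)/f′(r_i) mod 23^{i+2}, where f′(x) = 3x². Iterate:
  r_0 = 3 (mod 23)
  r_1 = 210 (mod 529)
  r_2 = 3913 (mod 12167)
  r_3 = 162084 (mod 279841)
Final: r = 162084 with f(r) ≡ 0 mod 23^4.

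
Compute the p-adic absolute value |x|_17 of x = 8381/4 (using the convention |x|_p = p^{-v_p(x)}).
|8381/4|_17 = 1/289

Step 1 — compute v_17(x) by factoring powers of 17 out of the numerator and denominator: v_17(8381/4) = 2. Step 2 — apply |x|_p = p^{-v_p(x)} = 17^{-2} = 1/289.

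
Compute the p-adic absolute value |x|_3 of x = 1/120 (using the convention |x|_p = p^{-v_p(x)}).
|1/120|_3 = 3

Step 1 — compute v_3(x) by factoring powers of 3 out of the numerator and denominator: v_3(1/120) = -1. Step 2 — apply |x|_p = p^{-v_p(x)} = 3^{1} = 3.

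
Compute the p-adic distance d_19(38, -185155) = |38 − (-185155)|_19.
d_19(38, -185155) = 1/6859

Step 1 — x − y = 38 − (-185155) = 185193. Step 2 — v_19(185193) = 3 (factor: 185193 = (19^3 · 27); the sign does not affect v_p). Step 3 — |x − y|_19 = 19^{-3} = 1/6859.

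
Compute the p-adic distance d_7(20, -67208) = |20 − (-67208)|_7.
d_7(20, -67208) = 1/16807

Step 1 — x − y = 20 − (-67208) = 67228. Step 2 — v_7(67228) = 5 (factor: 67228 = (7^5 · 4); the sign does not affect v_p). Step 3 — |x − y|_7 = 7^{-5} = 1/16807.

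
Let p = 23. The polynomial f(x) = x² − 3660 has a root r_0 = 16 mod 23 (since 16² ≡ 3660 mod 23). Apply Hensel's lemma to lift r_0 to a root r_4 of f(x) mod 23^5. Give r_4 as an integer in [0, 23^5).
r_4 = 4293288 (mod 6436343)

Hensel's recurrence: r_{i+1} = r_i − f(r_i)·(f′(r_i))^{-1} mod 23^{i+2}, with f′(x) = 2x. Iterate:
  r_0 = 16 (mod 23)
  r_1 = 453 (mod 529)
  r_2 = 10504 (mod 12167)
  r_3 = 95673 (mod 279841)
  r_4 = 4293288 (mod 6436343)
Final: r_4 = 4293288, and one checks f(r_4) ≡ 0 mod 23^5.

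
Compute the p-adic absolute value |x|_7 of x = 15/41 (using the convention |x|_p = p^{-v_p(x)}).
|15/41|_7 = 1

Step 1 — compute v_7(x) by factoring powers of 7 out of the numerator and denominator: v_7(15/41) = 0. Step 2 — apply |x|_p = p^{-v_p(x)} = 7^{0} = 1.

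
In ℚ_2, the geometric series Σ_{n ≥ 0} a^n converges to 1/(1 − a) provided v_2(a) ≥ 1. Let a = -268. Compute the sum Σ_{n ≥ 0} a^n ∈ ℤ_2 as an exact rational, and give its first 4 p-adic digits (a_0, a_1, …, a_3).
Σ a^n = 1/(1 − a) = 1/269;  first 4 digits = (1, 0, 1, 0)

v_2(a) = 2 ≥ 1, so the series converges in ℤ_2 to 1/(1 − a) = 1/(1 − (-268)) = 1/269. Expand this rational in ℤ_2: compute digits iteratively via d_i = x_i mod 2, x_{i+1} = (x_i − d_i)/2. The first 4 digits are (1, 0, 1, 0).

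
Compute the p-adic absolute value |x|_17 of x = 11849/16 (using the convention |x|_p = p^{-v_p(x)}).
|11849/16|_17 = 1/289

Step 1 — compute v_17(x) by factoring powers of 17 out of the numerator and denominator: v_17(11849/16) = 2. Step 2 — apply |x|_p = p^{-v_p(x)} = 17^{-2} = 1/289.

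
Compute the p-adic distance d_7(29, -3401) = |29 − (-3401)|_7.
d_7(29, -3401) = 1/343

Step 1 — x − y = 29 − (-3401) = 3430. Step 2 — v_7(3430) = 3 (factor: 3430 = (7^3 · 10); the sign does not affect v_p). Step 3 — |x − y|_7 = 7^{-3} = 1/343.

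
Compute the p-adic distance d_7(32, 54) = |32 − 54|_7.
d_7(32, 54) = 1

Step 1 — x − y = 32 − 54 = -22. Step 2 — v_7(-22) = 0 (factor: -22 = −(7^0 · 22); the sign does not affect v_p). Step 3 — |x − y|_7 = 7^{0} = 1.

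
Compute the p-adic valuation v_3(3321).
v_3(3321) = 4

v_3(n) is the largest exponent k such that 3^k divides n. Factor out: 3321 = 3^4 · 41. (Sign doesn't affect v_p.) So v_3(3321) = 4.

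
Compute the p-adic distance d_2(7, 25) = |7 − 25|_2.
d_2(7, 25) = 1/2

Step 1 — x − y = 7 − 25 = -18. Step 2 — v_2(-18) = 1 (factor: -18 = −(2^1 · 9); the sign does not affect v_p). Step 3 — |x − y|_2 = 2^{-1} = 1/2.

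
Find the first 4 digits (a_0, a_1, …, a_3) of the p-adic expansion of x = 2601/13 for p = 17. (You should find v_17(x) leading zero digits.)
(a_0, …, a_3) = (0, 0, 2, 13)

v_17(2601/13) = 2, so a_0 = ... = a_1 = 0. Factor out: x = 17^2 · u with u = 9/13 a unit in ℤ_17. Expand u iteratively via a_{v+i} = u_i mod 17, u_{i+1} = (u_i − a_{v+i})/17:
  u_0 = 9/13;  a_2 = 2;  u_1 = (u_0 − 2)/17 = -1/13
  u_1 = -1/13;  a_3 = 13;  u_2 = (u_1 − 13)/17 = -10/13
Digits: (0, 0, 2, 13).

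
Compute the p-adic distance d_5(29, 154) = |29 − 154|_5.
d_5(29, 154) = 1/125

Step 1 — x − y = 29 − 154 = -125. Step 2 — v_5(-125) = 3 (factor: -125 = −(5^3 · 1); the sign does not affect v_p). Step 3 — |x − y|_5 = 5^{-3} = 1/125.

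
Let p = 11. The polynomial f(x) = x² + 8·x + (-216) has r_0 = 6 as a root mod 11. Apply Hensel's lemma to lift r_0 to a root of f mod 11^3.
r_2 = 61 (mod 1331)

Hensel: r_{i+1} = r_i − f(r_i)·(f′(r_i))^{-1} mod 11^{i+2}, f′(x) = 2x + 8. Iterate:
  r_0 = 6 (mod 11)
  r_1 = 61 (mod 121)
  r_2 = 61 (mod 1331)
Final: r = 61 satisfies f(r) ≡ 0 mod 11^3.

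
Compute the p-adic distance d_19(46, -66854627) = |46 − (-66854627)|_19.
d_19(46, -66854627) = 1/2476099

Step 1 — x − y = 46 − (-66854627) = 66854673. Step 2 — v_19(66854673) = 5 (factor: 66854673 = (19^5 · 27); the sign does not affect v_p). Step 3 — |x − y|_19 = 19^{-5} = 1/2476099.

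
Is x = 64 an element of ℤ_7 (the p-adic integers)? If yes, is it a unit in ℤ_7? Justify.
x ∈ ℤ_7^× (unit); v_7(x) = 0

ℤ_7 = {x ∈ ℚ_7 : v_7(x) ≥ 0} and ℤ_7^× = {x ∈ ℤ_7 : v_7(x) = 0}. Here v_7(64) = v_7(num) − v_7(den) = 0; compare against these criteria.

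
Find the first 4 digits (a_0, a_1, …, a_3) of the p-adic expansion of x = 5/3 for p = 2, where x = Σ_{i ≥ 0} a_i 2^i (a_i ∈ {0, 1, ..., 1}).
(a_0, …, a_3) = (1, 1, 1, 0)

v_2(5/3) = 0 (numerator and denominator both coprime to 2), so x ∈ ℤ_2^×. Compute digits iteratively via a_i = x_i mod 2, x_{i+1} = (x_i − a_i)/2, with x_0 = x:
  x_0 = 5/3;  a_0 = 1;  x_1 = (x_0 − 1)/2 = 1/3
  x_1 = 1/3;  a_1 = 1;  x_2 = (x_1 − 1)/2 = -1/3
  x_2 = -1/3;  a_2 = 1;  x_3 = (x_2 − 1)/2 = -2/3
  x_3 = -2/3;  a_3 = 0;  x_4 = (x_3 − 0)/2 = -1/3
Digits: (1, 1, 1, 0).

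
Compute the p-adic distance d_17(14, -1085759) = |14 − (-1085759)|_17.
d_17(14, -1085759) = 1/83521

Step 1 — x − y = 14 − (-1085759) = 1085773. Step 2 — v_17(1085773) = 4 (factor: 1085773 = (17^4 · 13); the sign does not affect v_p). Step 3 — |x − y|_17 = 17^{-4} = 1/83521.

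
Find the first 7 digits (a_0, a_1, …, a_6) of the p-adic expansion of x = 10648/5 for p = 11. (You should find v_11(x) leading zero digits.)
(a_0, …, a_6) = (0, 0, 0, 6, 4, 4, 4)

v_11(10648/5) = 3, so a_0 = ... = a_2 = 0. Factor out: x = 11^3 · u with u = 8/5 a unit in ℤ_11. Expand u iteratively via a_{v+i} = u_i mod 11, u_{i+1} = (u_i − a_{v+i})/11:
  u_0 = 8/5;  a_3 = 6;  u_1 = (u_0 − 6)/11 = -2/5
  u_1 = -2/5;  a_4 = 4;  u_2 = (u_1 − 4)/11 = -2/5
  u_2 = -2/5;  a_5 = 4;  u_3 = (u_2 − 4)/11 = -2/5
  u_3 = -2/5;  a_6 = 4;  u_4 = (u_3 − 4)/11 = -2/5
Digits: (0, 0, 0, 6, 4, 4, 4).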